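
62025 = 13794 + 48231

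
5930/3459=5930/3459  =  1.71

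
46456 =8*5807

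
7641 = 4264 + 3377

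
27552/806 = 34 + 74/403=34.18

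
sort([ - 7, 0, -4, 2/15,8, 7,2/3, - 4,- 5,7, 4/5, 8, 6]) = [ - 7,-5, - 4, - 4, 0, 2/15,2/3,4/5, 6,7,  7, 8, 8]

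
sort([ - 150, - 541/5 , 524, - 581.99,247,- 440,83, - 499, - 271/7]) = [ - 581.99  , - 499, - 440 , - 150, - 541/5, - 271/7 , 83, 247, 524]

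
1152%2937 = 1152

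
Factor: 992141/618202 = 2^ (-1) * 13^(-2 )*31^( - 1)*59^( - 1)*992141^1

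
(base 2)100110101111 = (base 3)10101211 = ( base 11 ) 1954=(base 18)7BD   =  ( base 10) 2479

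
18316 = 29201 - 10885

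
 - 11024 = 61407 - 72431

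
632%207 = 11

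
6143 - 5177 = 966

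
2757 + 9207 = 11964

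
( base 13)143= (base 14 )120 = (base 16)E0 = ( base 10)224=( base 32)70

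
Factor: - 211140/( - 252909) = 460/551 =2^2*5^1*19^( - 1 )*23^1*29^( - 1 )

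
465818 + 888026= 1353844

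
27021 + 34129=61150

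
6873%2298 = 2277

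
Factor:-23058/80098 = -11529/40049 = - 3^3 * 7^1*29^( - 1)*61^1 * 1381^ ( - 1)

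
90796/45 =2017 + 31/45 = 2017.69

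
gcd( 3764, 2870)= 2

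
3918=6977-3059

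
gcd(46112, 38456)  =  88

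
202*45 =9090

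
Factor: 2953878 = 2^1*3^1 * 311^1*1583^1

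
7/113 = 7/113 = 0.06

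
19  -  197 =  - 178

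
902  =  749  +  153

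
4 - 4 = 0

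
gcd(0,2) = 2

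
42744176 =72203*592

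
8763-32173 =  - 23410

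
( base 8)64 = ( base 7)103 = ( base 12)44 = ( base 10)52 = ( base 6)124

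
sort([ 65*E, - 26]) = [ - 26 , 65 * E ]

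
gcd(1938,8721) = 969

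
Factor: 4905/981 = 5^1 = 5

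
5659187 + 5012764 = 10671951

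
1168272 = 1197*976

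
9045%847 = 575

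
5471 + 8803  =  14274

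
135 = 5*27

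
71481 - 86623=-15142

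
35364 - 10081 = 25283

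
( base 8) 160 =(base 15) 77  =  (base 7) 220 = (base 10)112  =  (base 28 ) 40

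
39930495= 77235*517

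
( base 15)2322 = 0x1d21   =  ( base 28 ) 9E9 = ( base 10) 7457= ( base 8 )16441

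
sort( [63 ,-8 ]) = [-8, 63] 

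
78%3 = 0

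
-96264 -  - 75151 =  - 21113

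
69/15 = 23/5 = 4.60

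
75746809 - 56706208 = 19040601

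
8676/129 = 67 + 11/43 = 67.26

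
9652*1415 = 13657580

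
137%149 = 137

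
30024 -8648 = 21376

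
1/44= 1/44 =0.02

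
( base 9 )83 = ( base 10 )75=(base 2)1001011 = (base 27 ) 2L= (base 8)113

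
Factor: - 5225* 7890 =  - 41225250  =  - 2^1 *3^1*5^3*11^1* 19^1* 263^1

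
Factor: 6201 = 3^2 *13^1*53^1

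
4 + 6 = 10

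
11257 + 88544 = 99801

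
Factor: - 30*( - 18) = 540 = 2^2  *  3^3*5^1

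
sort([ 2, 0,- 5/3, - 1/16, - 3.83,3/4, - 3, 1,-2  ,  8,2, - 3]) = [ - 3.83,-3, - 3, - 2, - 5/3, - 1/16,0 , 3/4,1, 2 , 2,  8]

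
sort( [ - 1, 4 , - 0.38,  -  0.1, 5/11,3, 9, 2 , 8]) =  [ - 1 , - 0.38, -0.1,  5/11,2 , 3,4, 8, 9 ] 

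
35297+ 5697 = 40994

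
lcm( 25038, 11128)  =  100152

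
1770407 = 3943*449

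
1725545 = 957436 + 768109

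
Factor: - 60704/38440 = - 7588/4805 = - 2^2*5^( - 1)*7^1*31^(-2)*271^1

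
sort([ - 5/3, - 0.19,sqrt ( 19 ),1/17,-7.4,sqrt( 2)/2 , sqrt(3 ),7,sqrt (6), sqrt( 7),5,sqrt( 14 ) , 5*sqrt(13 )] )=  [-7.4,  -  5/3,  -  0.19 , 1/17 , sqrt( 2)/2, sqrt( 3),sqrt(  6 ), sqrt( 7),sqrt(14),sqrt( 19 ),5, 7,5 * sqrt(13)]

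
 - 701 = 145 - 846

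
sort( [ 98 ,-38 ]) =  [ - 38,98 ] 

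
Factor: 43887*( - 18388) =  - 806994156 = - 2^2*3^1*4597^1*14629^1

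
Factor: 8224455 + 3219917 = 2^2 * 83^1 * 34471^1 = 11444372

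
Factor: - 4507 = -4507^1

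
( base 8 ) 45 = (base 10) 37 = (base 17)23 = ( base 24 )1d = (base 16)25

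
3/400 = 3/400 = 0.01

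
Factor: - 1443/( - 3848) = 2^( - 3)*3^1 = 3/8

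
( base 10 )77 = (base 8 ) 115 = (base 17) 49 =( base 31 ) 2f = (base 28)2l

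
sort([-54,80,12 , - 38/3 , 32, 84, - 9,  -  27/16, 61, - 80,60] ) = [ - 80, - 54 ,-38/3, - 9,- 27/16 , 12,32, 60, 61, 80,84 ] 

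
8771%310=91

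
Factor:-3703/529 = -7^1=-7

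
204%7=1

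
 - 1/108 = -1+107/108 = - 0.01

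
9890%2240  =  930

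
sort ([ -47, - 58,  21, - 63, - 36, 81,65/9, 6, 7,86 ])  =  [  -  63,-58, - 47, - 36,6, 7,65/9 , 21,81,86 ] 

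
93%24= 21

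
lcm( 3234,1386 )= 9702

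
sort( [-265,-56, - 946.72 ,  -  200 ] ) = [-946.72, -265,-200, - 56]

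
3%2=1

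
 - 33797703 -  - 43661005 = 9863302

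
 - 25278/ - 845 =29+773/845 = 29.91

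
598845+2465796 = 3064641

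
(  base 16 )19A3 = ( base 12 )396B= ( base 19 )i38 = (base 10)6563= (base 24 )b9b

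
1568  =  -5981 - -7549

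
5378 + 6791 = 12169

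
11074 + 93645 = 104719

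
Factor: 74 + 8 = 82 = 2^1*41^1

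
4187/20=209  +  7/20 = 209.35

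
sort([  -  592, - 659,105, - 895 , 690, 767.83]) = [- 895, - 659, - 592, 105,690,767.83]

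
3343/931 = 3 + 550/931 = 3.59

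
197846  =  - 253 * (-782)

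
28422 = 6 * 4737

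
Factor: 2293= 2293^1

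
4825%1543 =196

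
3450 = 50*69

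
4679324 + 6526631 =11205955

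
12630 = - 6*( - 2105)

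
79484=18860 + 60624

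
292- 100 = 192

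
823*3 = 2469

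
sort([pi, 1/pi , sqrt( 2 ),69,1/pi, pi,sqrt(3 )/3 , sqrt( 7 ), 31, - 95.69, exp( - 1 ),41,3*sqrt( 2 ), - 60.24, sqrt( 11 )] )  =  [ - 95.69 , - 60.24, 1/pi,1/pi,exp( - 1 ),sqrt( 3 )/3,sqrt(2), sqrt(7),pi,pi,sqrt( 11 ) , 3 * sqrt (2 ), 31, 41, 69] 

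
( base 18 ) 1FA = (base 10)604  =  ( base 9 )741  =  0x25C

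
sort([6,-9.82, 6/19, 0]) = [ - 9.82, 0, 6/19, 6]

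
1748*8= 13984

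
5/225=1/45 =0.02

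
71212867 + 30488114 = 101700981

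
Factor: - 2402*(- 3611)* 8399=2^1*23^1*37^1 * 157^1 *227^1*1201^1=72849751178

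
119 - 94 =25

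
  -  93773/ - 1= 93773+0/1= 93773.00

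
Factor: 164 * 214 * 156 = 5474976 = 2^5 * 3^1 * 13^1*41^1*107^1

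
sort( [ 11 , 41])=[11 , 41 ] 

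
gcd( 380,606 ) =2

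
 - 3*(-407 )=1221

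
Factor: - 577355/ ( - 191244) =2^( - 2 )*3^(  -  1)*5^1*15937^( - 1)*115471^1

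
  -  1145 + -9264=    - 10409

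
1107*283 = 313281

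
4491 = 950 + 3541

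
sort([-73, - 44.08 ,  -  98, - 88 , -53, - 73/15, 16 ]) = [ -98,-88,-73,-53, - 44.08,-73/15, 16 ]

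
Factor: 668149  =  137^1*4877^1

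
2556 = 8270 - 5714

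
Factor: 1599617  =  1599617^1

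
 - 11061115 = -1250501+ - 9810614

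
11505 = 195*59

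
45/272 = 45/272  =  0.17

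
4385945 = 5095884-709939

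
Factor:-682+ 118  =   - 564 = - 2^2* 3^1*47^1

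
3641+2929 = 6570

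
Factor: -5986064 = -2^4*7^1*19^1*29^1*97^1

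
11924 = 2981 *4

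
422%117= 71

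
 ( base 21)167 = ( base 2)1000111110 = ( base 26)m2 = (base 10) 574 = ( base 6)2354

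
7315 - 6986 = 329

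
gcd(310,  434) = 62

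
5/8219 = 5/8219 = 0.00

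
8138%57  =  44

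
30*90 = 2700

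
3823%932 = 95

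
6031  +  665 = 6696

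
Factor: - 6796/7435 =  - 2^2*5^( - 1)*1487^(-1 )*1699^1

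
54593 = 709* 77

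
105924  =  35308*3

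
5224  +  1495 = 6719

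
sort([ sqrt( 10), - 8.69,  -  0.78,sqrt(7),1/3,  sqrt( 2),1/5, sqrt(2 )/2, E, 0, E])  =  [- 8.69, - 0.78, 0, 1/5, 1/3, sqrt( 2)/2, sqrt( 2 ), sqrt (7), E, E,sqrt( 10 ) ] 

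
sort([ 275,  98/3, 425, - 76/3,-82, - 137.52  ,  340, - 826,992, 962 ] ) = [ - 826 ,-137.52, - 82, - 76/3,98/3, 275,  340, 425,962, 992 ] 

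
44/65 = 44/65 = 0.68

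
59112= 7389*8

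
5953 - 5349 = 604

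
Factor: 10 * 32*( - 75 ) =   -  2^6*3^1 * 5^3 =-  24000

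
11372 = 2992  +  8380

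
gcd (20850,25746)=6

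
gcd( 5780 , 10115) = 1445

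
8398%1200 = 1198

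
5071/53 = 5071/53 =95.68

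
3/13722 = 1/4574  =  0.00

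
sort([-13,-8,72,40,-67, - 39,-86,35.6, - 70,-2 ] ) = [ - 86, - 70, - 67 , - 39, -13, - 8 , - 2, 35.6, 40, 72 ]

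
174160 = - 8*( - 21770)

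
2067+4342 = 6409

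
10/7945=2/1589 = 0.00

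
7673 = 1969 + 5704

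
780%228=96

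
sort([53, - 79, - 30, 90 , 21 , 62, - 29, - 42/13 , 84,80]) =[ - 79, - 30 , - 29,-42/13, 21, 53, 62, 80 , 84,90] 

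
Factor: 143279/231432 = 2^( - 3 )*3^( - 1)* 19^1*  7541^1*9643^( - 1) 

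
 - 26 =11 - 37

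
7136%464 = 176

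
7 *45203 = 316421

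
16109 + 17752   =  33861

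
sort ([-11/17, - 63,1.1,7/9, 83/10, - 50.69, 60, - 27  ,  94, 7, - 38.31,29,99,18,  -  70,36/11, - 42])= [ -70, - 63,-50.69,  -  42, - 38.31 , -27, - 11/17,7/9,1.1,36/11,7, 83/10,18,29, 60,94,99]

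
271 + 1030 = 1301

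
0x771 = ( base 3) 2121120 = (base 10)1905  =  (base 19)555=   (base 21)46f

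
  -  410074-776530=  -1186604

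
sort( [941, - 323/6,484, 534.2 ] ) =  [ - 323/6, 484 , 534.2, 941 ]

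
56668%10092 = 6208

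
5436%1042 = 226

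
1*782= 782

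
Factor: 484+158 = 642  =  2^1 * 3^1 *107^1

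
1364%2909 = 1364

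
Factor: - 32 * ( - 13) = 416  =  2^5*13^1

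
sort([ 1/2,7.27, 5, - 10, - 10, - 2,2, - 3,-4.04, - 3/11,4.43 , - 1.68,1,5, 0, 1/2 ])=[ - 10, - 10, - 4.04, - 3 , - 2,-1.68,-3/11,0,1/2, 1/2, 1,2, 4.43,5,5,7.27 ] 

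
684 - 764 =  - 80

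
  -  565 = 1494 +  - 2059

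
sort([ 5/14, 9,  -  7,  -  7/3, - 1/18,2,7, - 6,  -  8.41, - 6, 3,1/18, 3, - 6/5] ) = [-8.41, - 7,  -  6,-6, - 7/3,  -  6/5, - 1/18, 1/18, 5/14, 2,  3, 3, 7, 9 ] 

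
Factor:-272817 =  - 3^2* 30313^1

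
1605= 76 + 1529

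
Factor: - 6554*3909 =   -  2^1*3^1*29^1*113^1*1303^1 = - 25619586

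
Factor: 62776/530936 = 59/499 = 59^1*499^( - 1)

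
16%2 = 0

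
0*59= 0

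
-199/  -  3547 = 199/3547 = 0.06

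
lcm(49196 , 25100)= 1229900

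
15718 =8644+7074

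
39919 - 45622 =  - 5703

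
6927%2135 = 522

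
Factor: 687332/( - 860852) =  - 713/893 = - 19^( - 1)*23^1*31^1*47^( - 1)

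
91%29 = 4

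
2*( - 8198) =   -  16396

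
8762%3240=2282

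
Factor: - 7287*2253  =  -3^2 * 7^1*347^1*751^1 = -16417611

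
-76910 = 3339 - 80249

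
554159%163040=65039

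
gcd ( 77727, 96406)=1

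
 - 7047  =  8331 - 15378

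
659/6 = 659/6 = 109.83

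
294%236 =58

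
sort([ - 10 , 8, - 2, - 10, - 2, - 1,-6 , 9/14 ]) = [ - 10, - 10, - 6 , -2, - 2, - 1,9/14, 8] 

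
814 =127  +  687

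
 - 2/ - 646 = 1/323 = 0.00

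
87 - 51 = 36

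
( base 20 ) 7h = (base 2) 10011101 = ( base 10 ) 157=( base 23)6J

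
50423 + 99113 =149536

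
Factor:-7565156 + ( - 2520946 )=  - 2^1*3^2  *  13^1 * 43103^1=- 10086102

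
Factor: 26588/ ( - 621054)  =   - 13294/310527 = -2^1*3^(  -  3 )*7^(-1 )*17^2*23^1*31^( - 1)*53^ (-1 )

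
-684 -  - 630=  - 54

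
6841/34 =201 + 7/34 = 201.21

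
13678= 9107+4571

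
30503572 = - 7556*( - 4037)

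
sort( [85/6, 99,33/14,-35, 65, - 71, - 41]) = [-71, - 41, - 35, 33/14,  85/6, 65, 99]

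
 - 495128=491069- 986197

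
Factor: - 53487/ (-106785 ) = 5^( - 1 )*113^ (-1)*283^1 = 283/565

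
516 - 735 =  -219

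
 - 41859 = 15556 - 57415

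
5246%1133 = 714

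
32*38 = 1216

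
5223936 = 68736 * 76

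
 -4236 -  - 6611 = 2375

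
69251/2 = 34625 + 1/2 = 34625.50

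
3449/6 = 574 + 5/6 = 574.83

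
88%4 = 0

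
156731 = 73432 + 83299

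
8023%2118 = 1669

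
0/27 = 0  =  0.00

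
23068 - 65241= - 42173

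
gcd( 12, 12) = 12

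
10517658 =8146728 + 2370930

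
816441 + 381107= 1197548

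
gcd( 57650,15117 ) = 1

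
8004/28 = 2001/7= 285.86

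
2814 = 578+2236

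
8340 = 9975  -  1635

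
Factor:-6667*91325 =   -  608863775 = - 5^2*13^1*59^1*113^1*281^1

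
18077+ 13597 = 31674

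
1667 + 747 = 2414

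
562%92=10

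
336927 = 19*17733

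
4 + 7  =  11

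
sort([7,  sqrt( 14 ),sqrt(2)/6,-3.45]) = [-3.45,sqrt( 2 ) /6,sqrt ( 14),7]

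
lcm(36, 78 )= 468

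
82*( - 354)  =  - 29028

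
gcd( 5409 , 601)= 601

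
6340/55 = 1268/11 = 115.27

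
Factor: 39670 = 2^1*5^1*3967^1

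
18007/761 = 18007/761= 23.66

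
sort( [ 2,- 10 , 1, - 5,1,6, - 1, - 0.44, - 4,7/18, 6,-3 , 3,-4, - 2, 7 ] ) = [ - 10, - 5,-4, - 4,  -  3, - 2, - 1, - 0.44,  7/18,1,  1,2,  3, 6,6, 7] 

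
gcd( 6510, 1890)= 210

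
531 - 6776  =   - 6245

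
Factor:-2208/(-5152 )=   3^1 * 7^( - 1 ) = 3/7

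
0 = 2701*0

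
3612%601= 6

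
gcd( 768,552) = 24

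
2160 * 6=12960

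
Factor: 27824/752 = 37^1 = 37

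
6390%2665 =1060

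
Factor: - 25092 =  - 2^2*3^2*17^1*41^1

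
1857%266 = 261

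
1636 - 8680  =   - 7044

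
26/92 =13/46  =  0.28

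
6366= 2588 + 3778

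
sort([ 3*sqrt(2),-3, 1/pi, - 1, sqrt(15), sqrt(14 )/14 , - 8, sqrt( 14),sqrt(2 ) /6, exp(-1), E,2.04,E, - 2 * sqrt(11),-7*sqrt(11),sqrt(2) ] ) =[ - 7*sqrt ( 11), -8, - 2 *sqrt(11), - 3,  -  1, sqrt(2)/6, sqrt(14)/14, 1/pi, exp(-1),sqrt(2),2.04, E,E,  sqrt( 14 ), sqrt ( 15), 3*sqrt(2) ] 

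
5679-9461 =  - 3782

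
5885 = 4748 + 1137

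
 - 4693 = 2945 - 7638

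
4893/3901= 1  +  992/3901 = 1.25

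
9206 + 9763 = 18969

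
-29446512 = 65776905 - 95223417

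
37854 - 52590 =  - 14736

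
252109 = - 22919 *(- 11) 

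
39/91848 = 13/30616 = 0.00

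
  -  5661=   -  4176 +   -  1485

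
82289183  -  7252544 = 75036639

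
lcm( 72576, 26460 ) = 2540160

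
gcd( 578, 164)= 2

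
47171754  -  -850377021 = 897548775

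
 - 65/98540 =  - 1 + 1515/1516 = - 0.00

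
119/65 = 1 + 54/65 = 1.83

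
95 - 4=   91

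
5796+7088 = 12884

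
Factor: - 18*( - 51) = 2^1*3^3*17^1 = 918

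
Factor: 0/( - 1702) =0=0^1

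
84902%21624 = 20030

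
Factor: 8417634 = 2^1 * 3^1*61^1*109^1*211^1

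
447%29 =12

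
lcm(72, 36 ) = 72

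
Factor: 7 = 7^1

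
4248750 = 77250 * 55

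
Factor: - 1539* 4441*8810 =-60213698190= - 2^1*3^4*5^1*19^1 * 881^1*4441^1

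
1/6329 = 1/6329 = 0.00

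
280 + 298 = 578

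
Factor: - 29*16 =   -  2^4*29^1 = - 464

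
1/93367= 1/93367 = 0.00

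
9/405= 1/45 = 0.02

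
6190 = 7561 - 1371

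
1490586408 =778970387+711616021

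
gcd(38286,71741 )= 1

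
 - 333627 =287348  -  620975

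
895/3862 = 895/3862 = 0.23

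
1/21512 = 1/21512 = 0.00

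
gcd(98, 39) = 1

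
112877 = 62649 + 50228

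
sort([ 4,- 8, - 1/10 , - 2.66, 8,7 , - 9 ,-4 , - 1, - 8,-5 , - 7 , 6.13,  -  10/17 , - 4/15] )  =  [ - 9, - 8, - 8, - 7, - 5,  -  4, - 2.66, -1, - 10/17,-4/15, - 1/10,4, 6.13 , 7,8]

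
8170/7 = 8170/7=1167.14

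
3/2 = 1+ 1/2 =1.50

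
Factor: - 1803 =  -3^1 * 601^1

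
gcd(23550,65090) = 10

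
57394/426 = 28697/213 = 134.73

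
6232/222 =28 + 8/111=28.07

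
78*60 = 4680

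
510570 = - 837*( - 610 ) 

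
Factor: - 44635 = -5^1*79^1 * 113^1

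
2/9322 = 1/4661 =0.00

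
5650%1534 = 1048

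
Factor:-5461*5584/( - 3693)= 30494224/3693 = 2^4*3^( - 1)*43^1*127^1*349^1*1231^( - 1)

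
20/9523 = 20/9523 =0.00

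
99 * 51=5049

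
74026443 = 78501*943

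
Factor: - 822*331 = -2^1*3^1 *137^1*331^1= - 272082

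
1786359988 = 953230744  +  833129244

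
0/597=0= 0.00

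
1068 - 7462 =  - 6394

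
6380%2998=384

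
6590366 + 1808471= 8398837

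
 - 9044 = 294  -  9338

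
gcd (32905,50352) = 1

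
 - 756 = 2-758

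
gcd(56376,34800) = 696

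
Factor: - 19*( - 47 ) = 19^1 * 47^1 = 893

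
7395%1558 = 1163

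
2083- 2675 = - 592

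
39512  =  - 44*( - 898)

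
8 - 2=6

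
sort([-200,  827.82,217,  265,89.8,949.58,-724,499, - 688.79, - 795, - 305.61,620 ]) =[ - 795, -724, - 688.79, - 305.61, - 200,89.8, 217,  265,499, 620,827.82, 949.58]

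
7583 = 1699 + 5884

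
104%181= 104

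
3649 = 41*89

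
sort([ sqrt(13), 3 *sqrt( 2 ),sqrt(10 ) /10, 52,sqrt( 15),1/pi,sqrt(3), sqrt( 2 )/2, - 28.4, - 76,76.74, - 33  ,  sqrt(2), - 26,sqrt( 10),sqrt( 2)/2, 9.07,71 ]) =[ - 76, - 33, - 28.4 , - 26,sqrt( 10 ) /10, 1/pi,  sqrt(2)/2,sqrt(2 ) /2,sqrt( 2 ), sqrt(3),sqrt( 10), sqrt(13), sqrt(15),3*sqrt( 2),9.07,52,71 , 76.74]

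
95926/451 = 95926/451 = 212.70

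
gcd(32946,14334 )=6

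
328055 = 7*46865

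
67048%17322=15082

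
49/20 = 2 + 9/20 =2.45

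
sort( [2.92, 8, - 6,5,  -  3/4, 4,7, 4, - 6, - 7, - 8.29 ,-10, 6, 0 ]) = [ - 10, - 8.29, - 7, - 6, - 6 , - 3/4,0,2.92, 4,4,5, 6, 7, 8]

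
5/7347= 5/7347   =  0.00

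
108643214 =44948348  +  63694866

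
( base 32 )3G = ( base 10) 112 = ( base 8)160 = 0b1110000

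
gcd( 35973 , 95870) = 1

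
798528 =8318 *96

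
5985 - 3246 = 2739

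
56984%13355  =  3564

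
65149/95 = 685 + 74/95 = 685.78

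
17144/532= 4286/133 = 32.23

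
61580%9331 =5594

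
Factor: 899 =29^1* 31^1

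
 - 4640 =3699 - 8339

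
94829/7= 13547= 13547.00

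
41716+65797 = 107513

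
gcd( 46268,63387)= 1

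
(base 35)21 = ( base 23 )32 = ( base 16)47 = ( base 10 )71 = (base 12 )5b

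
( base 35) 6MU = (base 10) 8150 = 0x1FD6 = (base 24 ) E3E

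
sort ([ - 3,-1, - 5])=[ - 5, - 3, - 1]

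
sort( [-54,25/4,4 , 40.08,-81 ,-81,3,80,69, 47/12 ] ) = [-81,-81, - 54,3,47/12,4, 25/4 , 40.08,69, 80 ] 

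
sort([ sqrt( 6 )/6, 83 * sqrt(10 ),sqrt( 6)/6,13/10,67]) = [ sqrt( 6)/6,sqrt( 6 ) /6, 13/10,67,83  *sqrt( 10) ]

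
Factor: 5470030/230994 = 3^ ( - 2 )*5^1*41^ (  -  1 )*43^1*313^( - 1 ) * 12721^1 = 2735015/115497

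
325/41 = 325/41 = 7.93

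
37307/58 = 37307/58 = 643.22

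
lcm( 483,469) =32361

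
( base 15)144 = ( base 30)9J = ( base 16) 121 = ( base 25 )be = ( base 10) 289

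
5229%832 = 237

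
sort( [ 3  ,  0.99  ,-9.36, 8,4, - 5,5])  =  [ - 9.36, - 5,0.99,3,4, 5,8 ]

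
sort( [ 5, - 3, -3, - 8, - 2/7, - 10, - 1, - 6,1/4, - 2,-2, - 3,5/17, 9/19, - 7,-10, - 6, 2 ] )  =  [ - 10, - 10, - 8, - 7, - 6, - 6, - 3, - 3  , - 3, - 2, - 2, - 1, - 2/7, 1/4,5/17, 9/19,2, 5 ] 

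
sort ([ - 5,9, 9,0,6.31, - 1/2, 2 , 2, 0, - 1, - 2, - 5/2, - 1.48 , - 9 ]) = [-9, - 5, - 5/2,-2 , -1.48, - 1,  -  1/2,0,0,2,2,6.31,9,9] 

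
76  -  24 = 52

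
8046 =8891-845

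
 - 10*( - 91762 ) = 917620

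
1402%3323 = 1402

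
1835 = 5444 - 3609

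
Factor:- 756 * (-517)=390852  =  2^2*3^3*7^1*11^1*47^1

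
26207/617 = 26207/617 = 42.47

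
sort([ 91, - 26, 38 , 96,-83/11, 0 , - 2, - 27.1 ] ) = [ - 27.1, - 26, - 83/11, - 2, 0, 38, 91,  96]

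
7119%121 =101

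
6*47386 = 284316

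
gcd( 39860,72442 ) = 2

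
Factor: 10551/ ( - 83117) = - 3^1*3517^1*83117^(  -  1)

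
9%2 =1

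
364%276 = 88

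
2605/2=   2605/2 = 1302.50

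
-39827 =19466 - 59293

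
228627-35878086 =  - 35649459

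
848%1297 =848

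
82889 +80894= 163783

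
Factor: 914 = 2^1*457^1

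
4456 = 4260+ 196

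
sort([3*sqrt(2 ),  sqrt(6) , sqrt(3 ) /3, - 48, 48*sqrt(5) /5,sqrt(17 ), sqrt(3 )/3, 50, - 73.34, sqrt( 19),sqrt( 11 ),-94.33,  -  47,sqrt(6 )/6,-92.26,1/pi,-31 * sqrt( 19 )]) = [ - 31*sqrt (19),-94.33, - 92.26, - 73.34,-48, - 47,1/pi,  sqrt(6 )/6 , sqrt (3 ) /3,  sqrt(3) /3, sqrt(6),sqrt( 11 ), sqrt(17), 3*sqrt(2 ),sqrt ( 19 ) , 48*sqrt(5 )/5,  50 ]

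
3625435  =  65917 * 55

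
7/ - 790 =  - 7/790 = - 0.01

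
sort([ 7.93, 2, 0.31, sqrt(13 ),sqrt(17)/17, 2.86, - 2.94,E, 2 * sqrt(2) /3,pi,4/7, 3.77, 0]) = [ - 2.94,0,sqrt( 17)/17, 0.31,4/7, 2 * sqrt(2) /3, 2,E,2.86,pi, sqrt( 13),3.77,7.93]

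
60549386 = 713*84922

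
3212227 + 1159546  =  4371773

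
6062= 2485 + 3577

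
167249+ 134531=301780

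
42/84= 1/2 = 0.50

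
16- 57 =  - 41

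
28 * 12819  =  358932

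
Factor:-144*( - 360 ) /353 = 2^7 * 3^4 * 5^1*353^( - 1) = 51840/353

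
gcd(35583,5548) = 1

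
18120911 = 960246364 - 942125453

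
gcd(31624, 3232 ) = 8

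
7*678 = 4746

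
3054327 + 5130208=8184535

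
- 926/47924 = - 1 + 23499/23962 = - 0.02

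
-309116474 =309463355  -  618579829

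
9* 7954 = 71586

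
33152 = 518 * 64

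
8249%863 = 482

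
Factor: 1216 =2^6*19^1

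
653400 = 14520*45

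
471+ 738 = 1209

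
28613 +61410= 90023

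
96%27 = 15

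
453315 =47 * 9645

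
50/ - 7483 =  - 50/7483  =  - 0.01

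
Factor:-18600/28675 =-24/37 = -2^3 * 3^1 * 37^( - 1 ) 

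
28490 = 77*370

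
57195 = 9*6355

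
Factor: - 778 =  - 2^1*389^1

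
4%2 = 0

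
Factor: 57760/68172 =760/897 = 2^3*3^( - 1)*5^1 * 13^( - 1)*19^1*23^( - 1) 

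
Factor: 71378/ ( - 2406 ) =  - 3^( - 1 )*89^1 = - 89/3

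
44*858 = 37752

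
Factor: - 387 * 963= - 372681= - 3^4 * 43^1*107^1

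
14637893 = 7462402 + 7175491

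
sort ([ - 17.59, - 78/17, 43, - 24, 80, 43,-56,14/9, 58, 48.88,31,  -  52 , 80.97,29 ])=[ - 56 , - 52,  -  24, - 17.59,  -  78/17,14/9, 29,31, 43,43,  48.88, 58,80,80.97 ] 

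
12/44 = 3/11 = 0.27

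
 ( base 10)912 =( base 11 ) 75a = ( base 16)390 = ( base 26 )192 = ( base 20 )25C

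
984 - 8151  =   - 7167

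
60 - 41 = 19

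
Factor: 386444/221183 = 2^2* 17^1 * 29^( - 2) * 263^( - 1 )*5683^1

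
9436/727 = 9436/727=12.98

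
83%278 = 83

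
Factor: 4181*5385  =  22514685 = 3^1* 5^1 * 37^1*113^1*359^1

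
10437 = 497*21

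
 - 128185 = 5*( - 25637)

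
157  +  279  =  436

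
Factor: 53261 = 13^1 * 17^1*241^1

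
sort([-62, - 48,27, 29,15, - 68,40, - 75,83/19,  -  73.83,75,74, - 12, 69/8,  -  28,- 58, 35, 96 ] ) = [ - 75, - 73.83, - 68, - 62,- 58,-48,  -  28 , - 12, 83/19, 69/8,15,  27,29, 35,40  ,  74 , 75,96 ] 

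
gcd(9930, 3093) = 3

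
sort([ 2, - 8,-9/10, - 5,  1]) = [ - 8, - 5,- 9/10, 1,  2]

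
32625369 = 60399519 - 27774150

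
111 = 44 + 67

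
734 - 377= 357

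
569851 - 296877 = 272974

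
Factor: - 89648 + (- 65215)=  - 3^2*17207^1 = - 154863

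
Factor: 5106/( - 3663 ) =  - 46/33 = - 2^1*3^( - 1)*11^( -1)*23^1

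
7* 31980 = 223860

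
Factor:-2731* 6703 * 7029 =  - 3^2*11^1*71^1*2731^1*6703^1= -128672121897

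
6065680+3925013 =9990693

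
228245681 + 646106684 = 874352365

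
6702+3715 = 10417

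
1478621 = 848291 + 630330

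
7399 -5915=1484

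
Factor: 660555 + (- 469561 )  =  190994 = 2^1*29^1*37^1*89^1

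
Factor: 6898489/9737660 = 2^(-2 )*5^(- 1)*13^1*37^( - 1)*13159^( - 1)*530653^1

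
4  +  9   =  13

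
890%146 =14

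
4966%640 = 486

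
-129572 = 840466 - 970038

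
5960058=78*76411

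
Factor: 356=2^2*89^1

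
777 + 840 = 1617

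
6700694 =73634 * 91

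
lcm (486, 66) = 5346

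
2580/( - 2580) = - 1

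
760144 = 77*9872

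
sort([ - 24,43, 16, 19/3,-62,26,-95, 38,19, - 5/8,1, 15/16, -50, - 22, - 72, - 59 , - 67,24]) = [ - 95, - 72,  -  67,  -  62, - 59, - 50,-24, -22, - 5/8,15/16, 1,19/3, 16 , 19,24,26,  38,43]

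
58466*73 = 4268018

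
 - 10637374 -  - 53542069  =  42904695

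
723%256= 211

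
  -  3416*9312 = -31809792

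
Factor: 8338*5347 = 44583286 =2^1*11^1*379^1*5347^1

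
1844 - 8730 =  - 6886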